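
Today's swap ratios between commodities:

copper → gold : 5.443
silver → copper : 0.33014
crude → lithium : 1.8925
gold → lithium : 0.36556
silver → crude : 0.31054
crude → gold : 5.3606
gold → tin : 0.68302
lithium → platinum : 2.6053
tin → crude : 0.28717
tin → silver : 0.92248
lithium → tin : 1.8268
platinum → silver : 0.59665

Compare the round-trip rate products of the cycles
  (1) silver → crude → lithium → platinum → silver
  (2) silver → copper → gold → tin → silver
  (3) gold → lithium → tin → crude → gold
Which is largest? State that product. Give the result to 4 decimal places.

(1) 0.31054 × 1.8925 × 2.6053 × 0.59665 = 0.91355
(2) 0.33014 × 5.443 × 0.68302 × 0.92248 = 1.13221
(3) 0.36556 × 1.8268 × 0.28717 × 5.3606 = 1.02802
Highest is cycle (2) at 1.1322 (>1, arbitrage).

1.1322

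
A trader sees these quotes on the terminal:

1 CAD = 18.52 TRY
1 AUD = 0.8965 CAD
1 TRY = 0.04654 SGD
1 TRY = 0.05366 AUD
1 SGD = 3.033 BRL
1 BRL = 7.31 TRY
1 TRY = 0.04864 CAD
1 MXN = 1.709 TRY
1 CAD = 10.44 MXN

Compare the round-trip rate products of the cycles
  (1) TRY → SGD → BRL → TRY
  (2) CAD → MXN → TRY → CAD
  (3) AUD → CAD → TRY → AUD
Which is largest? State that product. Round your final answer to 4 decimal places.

1.0318

(1) 0.04654 × 3.033 × 7.31 = 1.03185
(2) 10.44 × 1.709 × 0.04864 = 0.86783
(3) 0.8965 × 18.52 × 0.05366 = 0.89093
Highest is cycle (1) at 1.0318 (>1, arbitrage).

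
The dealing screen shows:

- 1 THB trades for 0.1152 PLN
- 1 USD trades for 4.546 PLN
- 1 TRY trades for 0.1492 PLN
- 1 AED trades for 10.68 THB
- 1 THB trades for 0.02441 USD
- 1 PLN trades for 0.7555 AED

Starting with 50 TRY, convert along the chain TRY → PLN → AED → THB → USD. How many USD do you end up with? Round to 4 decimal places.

1.4693

50 TRY × 0.1492 = 7.46 PLN
7.46 PLN × 0.7555 = 5.63603 AED
5.63603 AED × 10.68 = 60.1928004 THB
60.1928004 THB × 0.02441 = 1.469306257764 USD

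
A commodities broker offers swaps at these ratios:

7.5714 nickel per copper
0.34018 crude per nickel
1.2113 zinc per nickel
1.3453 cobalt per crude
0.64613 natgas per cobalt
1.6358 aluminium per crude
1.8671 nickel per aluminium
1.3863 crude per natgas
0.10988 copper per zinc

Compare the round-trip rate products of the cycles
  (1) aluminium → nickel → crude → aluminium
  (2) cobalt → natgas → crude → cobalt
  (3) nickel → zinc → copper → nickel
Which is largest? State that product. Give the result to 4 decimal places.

(1) 1.8671 × 0.34018 × 1.6358 = 1.03898
(2) 0.64613 × 1.3863 × 1.3453 = 1.20503
(3) 1.2113 × 0.10988 × 7.5714 = 1.00774
Highest is cycle (2) at 1.2050 (>1, arbitrage).

1.2050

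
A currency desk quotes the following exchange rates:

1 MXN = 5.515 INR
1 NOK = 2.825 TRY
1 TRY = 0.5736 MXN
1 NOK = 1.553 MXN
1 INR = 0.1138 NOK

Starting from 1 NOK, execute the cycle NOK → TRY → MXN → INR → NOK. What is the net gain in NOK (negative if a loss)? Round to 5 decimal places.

0.01699

1 NOK × 2.825 = 2.825 TRY
2.825 TRY × 0.5736 = 1.62042 MXN
1.62042 MXN × 5.515 = 8.9366163 INR
8.9366163 INR × 0.1138 = 1.01698693494 NOK
Net change: 1.01698693494 − 1 = 0.01698693494 NOK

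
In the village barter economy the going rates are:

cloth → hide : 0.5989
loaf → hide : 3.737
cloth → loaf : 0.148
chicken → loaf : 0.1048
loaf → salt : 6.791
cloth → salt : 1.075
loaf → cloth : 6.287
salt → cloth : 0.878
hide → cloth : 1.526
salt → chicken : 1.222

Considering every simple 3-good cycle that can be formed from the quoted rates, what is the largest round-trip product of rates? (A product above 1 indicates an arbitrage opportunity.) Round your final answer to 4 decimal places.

cloth→loaf→salt→cloth: 0.148 × 6.791 × 0.878 = 0.88245
chicken→loaf→salt→chicken: 0.1048 × 6.791 × 1.222 = 0.86969
cloth→loaf→hide→cloth: 0.148 × 3.737 × 1.526 = 0.84399
Maximum is cloth→loaf→salt→cloth at 0.8824; no arbitrage — every cycle loses value.

0.8824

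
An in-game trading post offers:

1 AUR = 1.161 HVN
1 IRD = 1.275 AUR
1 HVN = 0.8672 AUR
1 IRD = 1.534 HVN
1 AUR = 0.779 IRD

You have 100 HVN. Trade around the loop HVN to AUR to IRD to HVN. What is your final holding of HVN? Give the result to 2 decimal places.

100 HVN × 0.8672 = 86.72 AUR
86.72 AUR × 0.779 = 67.55488 IRD
67.55488 IRD × 1.534 = 103.62918592 HVN

103.63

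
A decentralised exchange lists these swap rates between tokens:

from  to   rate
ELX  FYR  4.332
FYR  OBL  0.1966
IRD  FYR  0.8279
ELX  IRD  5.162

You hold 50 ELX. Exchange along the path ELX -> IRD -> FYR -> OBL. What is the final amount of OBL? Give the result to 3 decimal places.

50 ELX × 5.162 = 258.1 IRD
258.1 IRD × 0.8279 = 213.68099 FYR
213.68099 FYR × 0.1966 = 42.009682634 OBL

42.010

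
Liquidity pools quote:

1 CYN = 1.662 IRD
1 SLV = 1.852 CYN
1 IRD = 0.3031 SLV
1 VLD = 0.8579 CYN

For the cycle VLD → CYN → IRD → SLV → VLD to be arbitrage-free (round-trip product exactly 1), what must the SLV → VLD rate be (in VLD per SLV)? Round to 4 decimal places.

Known legs of the cycle: 0.8579 × 1.662 × 0.3031 = 0.43216901238
For no arbitrage the full-cycle product must be 1, so the missing rate is 1 / 0.43216901238 ≈ 2.313910.

2.3139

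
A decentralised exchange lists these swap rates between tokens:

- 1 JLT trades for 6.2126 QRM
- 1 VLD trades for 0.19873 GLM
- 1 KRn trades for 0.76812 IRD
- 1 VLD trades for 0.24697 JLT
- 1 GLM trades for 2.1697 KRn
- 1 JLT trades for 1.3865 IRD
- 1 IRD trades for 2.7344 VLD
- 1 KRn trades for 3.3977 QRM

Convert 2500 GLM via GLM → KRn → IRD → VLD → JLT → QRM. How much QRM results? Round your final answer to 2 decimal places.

17480.28

2500 GLM × 2.1697 = 5424.25 KRn
5424.25 KRn × 0.76812 = 4166.47491 IRD
4166.47491 IRD × 2.7344 = 11392.808993904 VLD
11392.808993904 VLD × 0.24697 = 2813.68203722447088 JLT
2813.68203722447088 JLT × 6.2126 = 17480.281024460747789088 QRM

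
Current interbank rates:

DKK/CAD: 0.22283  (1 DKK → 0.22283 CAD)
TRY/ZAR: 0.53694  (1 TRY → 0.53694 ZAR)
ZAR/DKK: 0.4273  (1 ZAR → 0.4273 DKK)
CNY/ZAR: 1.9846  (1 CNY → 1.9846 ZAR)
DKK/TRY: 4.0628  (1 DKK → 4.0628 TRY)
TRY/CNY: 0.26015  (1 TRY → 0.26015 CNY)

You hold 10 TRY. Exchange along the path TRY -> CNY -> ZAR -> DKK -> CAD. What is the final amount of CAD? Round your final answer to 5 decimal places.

0.49159

10 TRY × 0.26015 = 2.6015 CNY
2.6015 CNY × 1.9846 = 5.1629369 ZAR
5.1629369 ZAR × 0.4273 = 2.20612293737 DKK
2.20612293737 DKK × 0.22283 = 0.4915903741341571 CAD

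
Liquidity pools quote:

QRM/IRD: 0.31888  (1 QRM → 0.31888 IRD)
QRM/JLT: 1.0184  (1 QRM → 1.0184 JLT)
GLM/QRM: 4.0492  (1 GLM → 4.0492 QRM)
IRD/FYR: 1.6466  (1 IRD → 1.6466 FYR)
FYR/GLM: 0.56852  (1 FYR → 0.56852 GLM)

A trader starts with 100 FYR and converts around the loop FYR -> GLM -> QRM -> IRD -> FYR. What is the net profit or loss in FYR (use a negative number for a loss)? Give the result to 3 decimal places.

100 FYR × 0.56852 = 56.852 GLM
56.852 GLM × 4.0492 = 230.2051184 QRM
230.2051184 QRM × 0.31888 = 73.407808155392 IRD
73.407808155392 IRD × 1.6466 = 120.8732969086684672 FYR
Net change: 120.8732969086684672 − 100 = 20.8732969086684672 FYR

20.873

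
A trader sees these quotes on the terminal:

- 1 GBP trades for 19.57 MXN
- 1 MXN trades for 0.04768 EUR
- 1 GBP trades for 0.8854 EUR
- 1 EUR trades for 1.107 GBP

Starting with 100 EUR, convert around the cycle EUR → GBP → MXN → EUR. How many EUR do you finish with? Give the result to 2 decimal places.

103.29

100 EUR × 1.107 = 110.7 GBP
110.7 GBP × 19.57 = 2166.399 MXN
2166.399 MXN × 0.04768 = 103.29390432 EUR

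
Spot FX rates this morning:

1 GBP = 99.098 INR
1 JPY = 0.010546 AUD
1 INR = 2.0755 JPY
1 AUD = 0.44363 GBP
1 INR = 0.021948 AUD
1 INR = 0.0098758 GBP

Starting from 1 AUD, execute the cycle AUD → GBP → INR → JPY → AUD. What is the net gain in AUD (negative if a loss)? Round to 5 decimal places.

1 AUD × 0.44363 = 0.44363 GBP
0.44363 GBP × 99.098 = 43.96284574 INR
43.96284574 INR × 2.0755 = 91.24488633337 JPY
91.24488633337 JPY × 0.010546 = 0.96226857127172002 AUD
Net change: 0.96226857127172002 − 1 = -0.03773142872827998 AUD

-0.03773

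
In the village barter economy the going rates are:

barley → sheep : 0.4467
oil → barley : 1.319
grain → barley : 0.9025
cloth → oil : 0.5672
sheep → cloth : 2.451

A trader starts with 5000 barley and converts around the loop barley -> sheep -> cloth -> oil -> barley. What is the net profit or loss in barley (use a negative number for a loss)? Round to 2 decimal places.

-904.47

5000 barley × 0.4467 = 2233.5 sheep
2233.5 sheep × 2.451 = 5474.3085 cloth
5474.3085 cloth × 0.5672 = 3105.0277812 oil
3105.0277812 oil × 1.319 = 4095.5316434028 barley
Net change: 4095.5316434028 − 5000 = -904.4683565972 barley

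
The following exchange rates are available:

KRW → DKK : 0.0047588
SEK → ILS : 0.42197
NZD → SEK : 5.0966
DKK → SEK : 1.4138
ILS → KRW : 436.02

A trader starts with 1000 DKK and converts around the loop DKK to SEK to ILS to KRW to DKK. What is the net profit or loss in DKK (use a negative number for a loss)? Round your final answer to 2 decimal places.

237.87

1000 DKK × 1.4138 = 1413.8 SEK
1413.8 SEK × 0.42197 = 596.581186 ILS
596.581186 ILS × 436.02 = 260121.32871972 KRW
260121.32871972 KRW × 0.0047588 = 1237.865379111403536 DKK
Net change: 1237.865379111403536 − 1000 = 237.865379111403536 DKK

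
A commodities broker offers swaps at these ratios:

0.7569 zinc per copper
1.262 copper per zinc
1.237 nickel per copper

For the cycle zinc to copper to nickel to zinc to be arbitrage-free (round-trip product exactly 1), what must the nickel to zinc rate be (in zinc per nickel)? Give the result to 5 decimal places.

0.64058

Known legs of the cycle: 1.262 × 1.237 = 1.561094
For no arbitrage the full-cycle product must be 1, so the missing rate is 1 / 1.561094 ≈ 0.6405764.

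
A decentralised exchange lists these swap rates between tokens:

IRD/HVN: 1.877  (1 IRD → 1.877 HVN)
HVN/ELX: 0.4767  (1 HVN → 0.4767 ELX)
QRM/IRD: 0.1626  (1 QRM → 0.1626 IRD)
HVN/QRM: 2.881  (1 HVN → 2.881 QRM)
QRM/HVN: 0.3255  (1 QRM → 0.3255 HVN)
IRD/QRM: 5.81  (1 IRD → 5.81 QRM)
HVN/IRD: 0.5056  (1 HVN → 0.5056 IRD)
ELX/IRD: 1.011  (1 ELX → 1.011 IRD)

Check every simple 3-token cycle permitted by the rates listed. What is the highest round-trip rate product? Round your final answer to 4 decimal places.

HVN→IRD→QRM→HVN: 0.5056 × 5.81 × 0.3255 = 0.95617
HVN→ELX→IRD→HVN: 0.4767 × 1.011 × 1.877 = 0.90461
HVN→QRM→IRD→HVN: 2.881 × 0.1626 × 1.877 = 0.87928
Maximum is HVN→IRD→QRM→HVN at 0.9562; no arbitrage — every cycle loses value.

0.9562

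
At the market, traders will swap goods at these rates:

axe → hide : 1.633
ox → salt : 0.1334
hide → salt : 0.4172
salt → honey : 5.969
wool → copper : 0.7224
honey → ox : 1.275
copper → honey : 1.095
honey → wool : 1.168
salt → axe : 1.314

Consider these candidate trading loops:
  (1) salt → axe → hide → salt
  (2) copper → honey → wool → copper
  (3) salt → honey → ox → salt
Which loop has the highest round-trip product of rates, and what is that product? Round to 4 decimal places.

1.0152

(1) 1.314 × 1.633 × 0.4172 = 0.89521
(2) 1.095 × 1.168 × 0.7224 = 0.92392
(3) 5.969 × 1.275 × 0.1334 = 1.01524
Highest is cycle (3) at 1.0152 (>1, arbitrage).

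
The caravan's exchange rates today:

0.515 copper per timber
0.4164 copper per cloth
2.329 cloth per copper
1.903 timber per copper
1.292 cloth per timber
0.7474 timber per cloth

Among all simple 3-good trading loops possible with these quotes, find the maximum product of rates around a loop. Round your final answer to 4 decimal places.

1.0238

timber→cloth→copper→timber: 1.292 × 0.4164 × 1.903 = 1.02379
timber→copper→cloth→timber: 0.515 × 2.329 × 0.7474 = 0.89646
Maximum is timber→cloth→copper→timber at 1.0238; arbitrage exists.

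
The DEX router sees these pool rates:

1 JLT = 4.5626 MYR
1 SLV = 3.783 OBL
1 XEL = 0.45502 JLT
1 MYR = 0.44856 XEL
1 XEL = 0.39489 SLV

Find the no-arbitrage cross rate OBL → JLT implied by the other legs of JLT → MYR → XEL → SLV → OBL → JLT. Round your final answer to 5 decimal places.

0.32708

Known legs of the cycle: 4.5626 × 0.44856 × 0.39489 × 3.783 = 3.05735181422488272
For no arbitrage the full-cycle product must be 1, so the missing rate is 1 / 3.05735181422488272 ≈ 0.3270804.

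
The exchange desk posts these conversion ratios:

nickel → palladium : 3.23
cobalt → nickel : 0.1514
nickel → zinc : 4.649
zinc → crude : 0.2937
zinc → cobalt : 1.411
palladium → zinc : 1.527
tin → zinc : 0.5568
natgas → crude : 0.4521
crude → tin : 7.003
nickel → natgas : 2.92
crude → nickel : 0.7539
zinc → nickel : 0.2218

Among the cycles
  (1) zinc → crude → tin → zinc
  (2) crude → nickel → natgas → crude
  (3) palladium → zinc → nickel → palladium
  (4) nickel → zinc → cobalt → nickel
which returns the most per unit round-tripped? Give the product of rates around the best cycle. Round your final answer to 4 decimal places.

(1) 0.2937 × 7.003 × 0.5568 = 1.14522
(2) 0.7539 × 2.92 × 0.4521 = 0.99525
(3) 1.527 × 0.2218 × 3.23 = 1.09396
(4) 4.649 × 1.411 × 0.1514 = 0.99314
Highest is cycle (1) at 1.1452 (>1, arbitrage).

1.1452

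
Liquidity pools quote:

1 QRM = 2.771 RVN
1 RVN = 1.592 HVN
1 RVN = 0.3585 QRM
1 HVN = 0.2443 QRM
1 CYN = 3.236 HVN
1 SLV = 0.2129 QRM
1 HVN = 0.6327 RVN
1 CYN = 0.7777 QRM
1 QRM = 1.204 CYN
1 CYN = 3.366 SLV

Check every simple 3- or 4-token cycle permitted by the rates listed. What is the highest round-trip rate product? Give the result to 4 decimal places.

RVN→HVN→QRM→RVN: 1.592 × 0.2443 × 2.771 = 1.07771
QRM→CYN→HVN→QRM: 1.204 × 3.236 × 0.2443 = 0.95183
RVN→QRM→CYN→HVN→RVN: 0.3585 × 1.204 × 3.236 × 0.6327 = 0.88373
QRM→CYN→SLV→QRM: 1.204 × 3.366 × 0.2129 = 0.86281
Maximum is RVN→HVN→QRM→RVN at 1.0777; arbitrage exists.

1.0777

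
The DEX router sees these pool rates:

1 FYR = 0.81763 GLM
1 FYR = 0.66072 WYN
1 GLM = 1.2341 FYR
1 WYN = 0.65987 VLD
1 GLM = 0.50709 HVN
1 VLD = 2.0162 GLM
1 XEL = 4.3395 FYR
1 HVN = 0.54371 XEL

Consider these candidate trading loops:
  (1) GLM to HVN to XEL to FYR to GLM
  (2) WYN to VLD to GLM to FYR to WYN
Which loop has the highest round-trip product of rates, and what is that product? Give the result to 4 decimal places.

(1) 0.50709 × 0.54371 × 4.3395 × 0.81763 = 0.97825
(2) 0.65987 × 2.0162 × 1.2341 × 0.66072 = 1.08483
Highest is cycle (2) at 1.0848 (>1, arbitrage).

1.0848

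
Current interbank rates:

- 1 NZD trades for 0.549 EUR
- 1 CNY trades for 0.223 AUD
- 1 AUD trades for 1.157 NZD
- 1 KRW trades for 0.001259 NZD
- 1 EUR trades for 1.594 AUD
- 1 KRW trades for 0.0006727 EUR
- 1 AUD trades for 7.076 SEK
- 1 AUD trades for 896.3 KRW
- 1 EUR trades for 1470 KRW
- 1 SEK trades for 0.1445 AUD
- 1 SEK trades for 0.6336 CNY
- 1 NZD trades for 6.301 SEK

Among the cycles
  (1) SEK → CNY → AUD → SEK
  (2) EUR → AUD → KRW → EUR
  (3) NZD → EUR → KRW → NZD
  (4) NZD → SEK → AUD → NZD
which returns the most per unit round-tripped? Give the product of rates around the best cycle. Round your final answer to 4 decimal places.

1.0534

(1) 0.6336 × 0.223 × 7.076 = 0.99979
(2) 1.594 × 896.3 × 0.0006727 = 0.96109
(3) 0.549 × 1470 × 0.001259 = 1.01605
(4) 6.301 × 0.1445 × 1.157 = 1.05344
Highest is cycle (4) at 1.0534 (>1, arbitrage).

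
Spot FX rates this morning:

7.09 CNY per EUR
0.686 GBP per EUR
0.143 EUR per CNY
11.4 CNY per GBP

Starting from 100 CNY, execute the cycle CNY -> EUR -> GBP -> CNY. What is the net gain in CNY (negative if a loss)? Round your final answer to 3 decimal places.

11.832

100 CNY × 0.143 = 14.3 EUR
14.3 EUR × 0.686 = 9.8098 GBP
9.8098 GBP × 11.4 = 111.83172 CNY
Net change: 111.83172 − 100 = 11.83172 CNY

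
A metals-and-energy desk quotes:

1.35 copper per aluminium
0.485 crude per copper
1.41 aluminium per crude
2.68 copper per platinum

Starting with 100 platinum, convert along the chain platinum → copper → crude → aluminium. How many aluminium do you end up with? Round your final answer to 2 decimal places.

100 platinum × 2.68 = 268 copper
268 copper × 0.485 = 129.98 crude
129.98 crude × 1.41 = 183.2718 aluminium

183.27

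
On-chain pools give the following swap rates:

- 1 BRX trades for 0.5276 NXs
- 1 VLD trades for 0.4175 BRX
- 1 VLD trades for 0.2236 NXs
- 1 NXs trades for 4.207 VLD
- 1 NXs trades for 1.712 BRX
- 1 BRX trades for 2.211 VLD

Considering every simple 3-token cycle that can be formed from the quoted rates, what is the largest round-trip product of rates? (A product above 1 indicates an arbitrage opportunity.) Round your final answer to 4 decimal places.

0.9267

BRX→NXs→VLD→BRX: 0.5276 × 4.207 × 0.4175 = 0.92669
BRX→VLD→NXs→BRX: 2.211 × 0.2236 × 1.712 = 0.84638
Maximum is BRX→NXs→VLD→BRX at 0.9267; no arbitrage — every cycle loses value.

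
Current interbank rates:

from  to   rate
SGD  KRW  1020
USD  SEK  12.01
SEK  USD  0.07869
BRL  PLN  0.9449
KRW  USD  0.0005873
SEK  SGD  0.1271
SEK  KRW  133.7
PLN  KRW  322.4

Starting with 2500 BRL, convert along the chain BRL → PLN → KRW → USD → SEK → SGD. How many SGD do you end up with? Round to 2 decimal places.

682.76

2500 BRL × 0.9449 = 2362.25 PLN
2362.25 PLN × 322.4 = 761589.4 KRW
761589.4 KRW × 0.0005873 = 447.28145462 USD
447.28145462 USD × 12.01 = 5371.8502699862 SEK
5371.8502699862 SEK × 0.1271 = 682.76216931524602 SGD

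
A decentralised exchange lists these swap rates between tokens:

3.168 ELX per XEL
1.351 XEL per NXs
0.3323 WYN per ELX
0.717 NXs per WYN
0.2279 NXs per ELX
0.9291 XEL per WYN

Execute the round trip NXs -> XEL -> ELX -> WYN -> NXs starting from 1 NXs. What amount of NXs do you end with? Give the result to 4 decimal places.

1.0197

1 NXs × 1.351 = 1.351 XEL
1.351 XEL × 3.168 = 4.279968 ELX
4.279968 ELX × 0.3323 = 1.4222333664 WYN
1.4222333664 WYN × 0.717 = 1.0197413237088 NXs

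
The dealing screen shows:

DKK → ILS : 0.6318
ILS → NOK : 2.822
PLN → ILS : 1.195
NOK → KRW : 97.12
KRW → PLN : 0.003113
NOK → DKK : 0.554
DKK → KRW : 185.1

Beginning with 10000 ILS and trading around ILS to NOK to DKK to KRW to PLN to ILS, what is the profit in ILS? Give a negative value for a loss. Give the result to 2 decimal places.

10000 ILS × 2.822 = 28220 NOK
28220 NOK × 0.554 = 15633.88 DKK
15633.88 DKK × 185.1 = 2893831.188 KRW
2893831.188 KRW × 0.003113 = 9008.496488244 PLN
9008.496488244 PLN × 1.195 = 10765.15330345158 ILS
Net change: 10765.15330345158 − 10000 = 765.15330345158 ILS

765.15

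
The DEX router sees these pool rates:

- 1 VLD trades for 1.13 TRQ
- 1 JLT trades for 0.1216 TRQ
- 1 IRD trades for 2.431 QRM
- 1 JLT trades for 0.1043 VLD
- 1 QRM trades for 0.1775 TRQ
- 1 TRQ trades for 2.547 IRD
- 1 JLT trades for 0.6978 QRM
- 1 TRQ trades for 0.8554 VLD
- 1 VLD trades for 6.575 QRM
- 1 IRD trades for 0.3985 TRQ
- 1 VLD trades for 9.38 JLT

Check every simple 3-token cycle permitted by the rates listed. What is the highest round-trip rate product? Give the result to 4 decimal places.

1.0990

IRD→QRM→TRQ→IRD: 2.431 × 0.1775 × 2.547 = 1.09904
VLD→QRM→TRQ→VLD: 6.575 × 0.1775 × 0.8554 = 0.99831
JLT→TRQ→VLD→JLT: 0.1216 × 0.8554 × 9.38 = 0.97568
Maximum is IRD→QRM→TRQ→IRD at 1.0990; arbitrage exists.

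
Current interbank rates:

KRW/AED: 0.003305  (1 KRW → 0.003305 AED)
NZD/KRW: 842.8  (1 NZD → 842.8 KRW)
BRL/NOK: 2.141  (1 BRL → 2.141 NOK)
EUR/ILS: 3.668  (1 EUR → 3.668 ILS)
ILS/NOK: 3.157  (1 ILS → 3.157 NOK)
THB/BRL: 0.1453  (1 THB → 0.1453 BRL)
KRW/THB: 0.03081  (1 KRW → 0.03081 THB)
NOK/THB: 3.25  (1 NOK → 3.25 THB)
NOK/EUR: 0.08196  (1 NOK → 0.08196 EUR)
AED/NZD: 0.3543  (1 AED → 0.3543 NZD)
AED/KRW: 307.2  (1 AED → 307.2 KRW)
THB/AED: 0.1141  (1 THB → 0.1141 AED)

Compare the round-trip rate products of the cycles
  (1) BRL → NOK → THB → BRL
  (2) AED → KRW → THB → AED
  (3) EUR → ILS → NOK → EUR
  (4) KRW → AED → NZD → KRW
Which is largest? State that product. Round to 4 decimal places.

1.0799

(1) 2.141 × 3.25 × 0.1453 = 1.01103
(2) 307.2 × 0.03081 × 0.1141 = 1.07994
(3) 3.668 × 3.157 × 0.08196 = 0.94909
(4) 0.003305 × 0.3543 × 842.8 = 0.98689
Highest is cycle (2) at 1.0799 (>1, arbitrage).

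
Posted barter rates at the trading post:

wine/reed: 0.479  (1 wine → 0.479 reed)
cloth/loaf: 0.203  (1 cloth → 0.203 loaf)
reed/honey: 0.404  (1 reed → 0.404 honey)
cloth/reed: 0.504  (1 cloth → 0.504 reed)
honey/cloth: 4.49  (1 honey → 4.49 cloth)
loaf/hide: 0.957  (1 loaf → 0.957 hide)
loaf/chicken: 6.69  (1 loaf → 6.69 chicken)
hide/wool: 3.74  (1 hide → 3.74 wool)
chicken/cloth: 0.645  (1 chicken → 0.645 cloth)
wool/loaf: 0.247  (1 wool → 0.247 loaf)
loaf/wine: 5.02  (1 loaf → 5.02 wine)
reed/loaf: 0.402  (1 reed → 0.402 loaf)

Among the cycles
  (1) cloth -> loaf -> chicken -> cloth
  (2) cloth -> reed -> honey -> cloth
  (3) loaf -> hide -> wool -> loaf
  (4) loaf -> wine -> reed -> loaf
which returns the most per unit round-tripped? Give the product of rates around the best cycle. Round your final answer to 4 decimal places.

0.9666

(1) 0.203 × 6.69 × 0.645 = 0.87596
(2) 0.504 × 0.404 × 4.49 = 0.91424
(3) 0.957 × 3.74 × 0.247 = 0.88406
(4) 5.02 × 0.479 × 0.402 = 0.96664
Highest is cycle (4) at 0.9666 (≤1, no arbitrage).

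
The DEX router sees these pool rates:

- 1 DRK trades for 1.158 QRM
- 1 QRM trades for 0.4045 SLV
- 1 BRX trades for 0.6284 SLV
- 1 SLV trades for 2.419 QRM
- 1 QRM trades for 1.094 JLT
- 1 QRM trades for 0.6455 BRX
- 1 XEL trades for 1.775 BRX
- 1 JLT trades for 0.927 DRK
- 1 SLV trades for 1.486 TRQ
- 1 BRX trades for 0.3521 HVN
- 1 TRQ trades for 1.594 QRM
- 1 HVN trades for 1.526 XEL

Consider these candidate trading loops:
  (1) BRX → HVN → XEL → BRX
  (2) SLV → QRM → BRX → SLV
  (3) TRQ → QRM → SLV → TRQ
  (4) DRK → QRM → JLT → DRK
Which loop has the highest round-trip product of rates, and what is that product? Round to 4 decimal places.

1.1744

(1) 0.3521 × 1.526 × 1.775 = 0.95372
(2) 2.419 × 0.6455 × 0.6284 = 0.98122
(3) 1.594 × 0.4045 × 1.486 = 0.95813
(4) 1.158 × 1.094 × 0.927 = 1.17437
Highest is cycle (4) at 1.1744 (>1, arbitrage).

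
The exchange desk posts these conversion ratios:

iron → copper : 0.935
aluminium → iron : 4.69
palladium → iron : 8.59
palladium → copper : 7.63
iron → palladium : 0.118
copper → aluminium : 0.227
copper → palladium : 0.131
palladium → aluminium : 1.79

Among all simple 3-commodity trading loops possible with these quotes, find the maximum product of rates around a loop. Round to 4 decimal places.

1.0521

copper→palladium→iron→copper: 0.131 × 8.59 × 0.935 = 1.05215
copper→aluminium→iron→copper: 0.227 × 4.69 × 0.935 = 0.99543
iron→palladium→aluminium→iron: 0.118 × 1.79 × 4.69 = 0.99062
Maximum is copper→palladium→iron→copper at 1.0521; arbitrage exists.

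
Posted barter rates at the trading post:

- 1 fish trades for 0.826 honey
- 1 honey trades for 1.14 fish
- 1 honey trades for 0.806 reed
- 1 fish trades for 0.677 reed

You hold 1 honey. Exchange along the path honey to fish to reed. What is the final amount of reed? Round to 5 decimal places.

0.77178

1 honey × 1.14 = 1.14 fish
1.14 fish × 0.677 = 0.77178 reed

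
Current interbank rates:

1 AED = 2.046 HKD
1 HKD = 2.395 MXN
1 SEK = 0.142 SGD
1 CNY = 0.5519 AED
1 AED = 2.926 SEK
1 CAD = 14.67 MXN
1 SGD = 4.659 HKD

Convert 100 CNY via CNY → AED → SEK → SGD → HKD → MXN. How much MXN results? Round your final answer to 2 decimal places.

255.87

100 CNY × 0.5519 = 55.19 AED
55.19 AED × 2.926 = 161.48594 SEK
161.48594 SEK × 0.142 = 22.93100348 SGD
22.93100348 SGD × 4.659 = 106.83554521332 HKD
106.83554521332 HKD × 2.395 = 255.8711307859014 MXN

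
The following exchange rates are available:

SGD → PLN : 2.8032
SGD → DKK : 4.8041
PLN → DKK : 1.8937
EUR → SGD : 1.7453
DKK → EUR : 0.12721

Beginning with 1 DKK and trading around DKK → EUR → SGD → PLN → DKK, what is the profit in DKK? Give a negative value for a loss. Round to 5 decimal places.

1 DKK × 0.12721 = 0.12721 EUR
0.12721 EUR × 1.7453 = 0.222019613 SGD
0.222019613 SGD × 2.8032 = 0.6223653791616 PLN
0.6223653791616 PLN × 1.8937 = 1.17857331851832192 DKK
Net change: 1.17857331851832192 − 1 = 0.17857331851832192 DKK

0.17857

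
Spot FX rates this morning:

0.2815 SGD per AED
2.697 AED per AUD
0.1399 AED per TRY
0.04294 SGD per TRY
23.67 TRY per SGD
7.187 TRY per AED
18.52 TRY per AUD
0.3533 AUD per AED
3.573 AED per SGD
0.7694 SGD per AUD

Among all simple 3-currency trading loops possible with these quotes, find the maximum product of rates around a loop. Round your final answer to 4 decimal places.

1.1027

TRY→SGD→AED→TRY: 0.04294 × 3.573 × 7.187 = 1.10266
SGD→AED→AUD→SGD: 3.573 × 0.3533 × 0.7694 = 0.97125
TRY→AED→SGD→TRY: 0.1399 × 0.2815 × 23.67 = 0.93217
TRY→AED→AUD→TRY: 0.1399 × 0.3533 × 18.52 = 0.91538
Maximum is TRY→SGD→AED→TRY at 1.1027; arbitrage exists.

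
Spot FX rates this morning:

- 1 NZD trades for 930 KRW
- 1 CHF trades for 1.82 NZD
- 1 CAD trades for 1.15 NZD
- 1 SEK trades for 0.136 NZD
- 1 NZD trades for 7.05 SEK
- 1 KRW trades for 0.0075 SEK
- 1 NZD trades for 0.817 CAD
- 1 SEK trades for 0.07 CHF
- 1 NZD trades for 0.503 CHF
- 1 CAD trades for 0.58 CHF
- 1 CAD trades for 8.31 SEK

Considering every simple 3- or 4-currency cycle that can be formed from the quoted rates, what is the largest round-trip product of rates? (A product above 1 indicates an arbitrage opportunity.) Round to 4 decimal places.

0.9486

KRW→SEK→NZD→KRW: 0.0075 × 0.136 × 930 = 0.94860
CAD→SEK→NZD→CAD: 8.31 × 0.136 × 0.817 = 0.92334
SEK→CHF→NZD→SEK: 0.07 × 1.82 × 7.05 = 0.89817
KRW→SEK→CHF→NZD→KRW: 0.0075 × 0.07 × 1.82 × 930 = 0.88862
CAD→SEK→CHF→NZD→CAD: 8.31 × 0.07 × 1.82 × 0.817 = 0.86495
CAD→CHF→NZD→CAD: 0.58 × 1.82 × 0.817 = 0.86243
Maximum is KRW→SEK→NZD→KRW at 0.9486; no arbitrage — every cycle loses value.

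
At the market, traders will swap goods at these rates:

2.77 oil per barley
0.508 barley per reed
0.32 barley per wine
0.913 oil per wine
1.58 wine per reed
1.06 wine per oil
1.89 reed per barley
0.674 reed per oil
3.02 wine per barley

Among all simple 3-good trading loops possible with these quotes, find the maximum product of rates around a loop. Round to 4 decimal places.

reed→wine→oil→reed: 1.58 × 0.913 × 0.674 = 0.97227
reed→wine→barley→reed: 1.58 × 0.32 × 1.89 = 0.95558
reed→barley→oil→reed: 0.508 × 2.77 × 0.674 = 0.94843
oil→wine→barley→oil: 1.06 × 0.32 × 2.77 = 0.93958
Maximum is reed→wine→oil→reed at 0.9723; no arbitrage — every cycle loses value.

0.9723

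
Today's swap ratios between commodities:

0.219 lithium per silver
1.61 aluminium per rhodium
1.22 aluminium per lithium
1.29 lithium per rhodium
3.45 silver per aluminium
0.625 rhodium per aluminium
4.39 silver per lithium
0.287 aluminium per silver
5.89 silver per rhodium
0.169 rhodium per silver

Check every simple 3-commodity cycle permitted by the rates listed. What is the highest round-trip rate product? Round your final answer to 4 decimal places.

1.0565

aluminium→rhodium→silver→aluminium: 0.625 × 5.89 × 0.287 = 1.05652
lithium→aluminium→rhodium→lithium: 1.22 × 0.625 × 1.29 = 0.98363
lithium→silver→rhodium→lithium: 4.39 × 0.169 × 1.29 = 0.95706
aluminium→silver→rhodium→aluminium: 3.45 × 0.169 × 1.61 = 0.93871
lithium→aluminium→silver→lithium: 1.22 × 3.45 × 0.219 = 0.92177
Maximum is aluminium→rhodium→silver→aluminium at 1.0565; arbitrage exists.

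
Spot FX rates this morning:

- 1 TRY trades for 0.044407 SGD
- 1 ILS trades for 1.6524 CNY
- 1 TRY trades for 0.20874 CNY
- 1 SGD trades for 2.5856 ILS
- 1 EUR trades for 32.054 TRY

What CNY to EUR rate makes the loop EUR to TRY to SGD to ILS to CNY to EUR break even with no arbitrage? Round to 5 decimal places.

Known legs of the cycle: 32.054 × 0.044407 × 2.5856 × 1.6524 = 6.08149273910188032
For no arbitrage the full-cycle product must be 1, so the missing rate is 1 / 6.08149273910188032 ≈ 0.1644333.

0.16443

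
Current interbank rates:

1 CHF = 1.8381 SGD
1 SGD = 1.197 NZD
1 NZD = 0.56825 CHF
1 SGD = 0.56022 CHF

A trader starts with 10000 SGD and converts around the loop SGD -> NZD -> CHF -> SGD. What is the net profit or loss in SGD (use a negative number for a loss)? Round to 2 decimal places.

2502.67

10000 SGD × 1.197 = 11970 NZD
11970 NZD × 0.56825 = 6801.9525 CHF
6801.9525 CHF × 1.8381 = 12502.66889025 SGD
Net change: 12502.66889025 − 10000 = 2502.66889025 SGD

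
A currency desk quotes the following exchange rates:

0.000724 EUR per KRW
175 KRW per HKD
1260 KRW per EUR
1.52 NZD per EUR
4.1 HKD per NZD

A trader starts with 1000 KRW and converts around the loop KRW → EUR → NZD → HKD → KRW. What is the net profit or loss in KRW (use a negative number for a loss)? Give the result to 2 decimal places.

1000 KRW × 0.000724 = 0.724 EUR
0.724 EUR × 1.52 = 1.10048 NZD
1.10048 NZD × 4.1 = 4.511968 HKD
4.511968 HKD × 175 = 789.5944 KRW
Net change: 789.5944 − 1000 = -210.4056 KRW

-210.41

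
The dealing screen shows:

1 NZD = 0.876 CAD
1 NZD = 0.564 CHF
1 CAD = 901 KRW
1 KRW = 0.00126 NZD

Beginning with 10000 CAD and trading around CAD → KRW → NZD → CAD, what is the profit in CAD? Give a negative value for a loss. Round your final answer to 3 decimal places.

10000 CAD × 901 = 9010000 KRW
9010000 KRW × 0.00126 = 11352.6 NZD
11352.6 NZD × 0.876 = 9944.8776 CAD
Net change: 9944.8776 − 10000 = -55.1224 CAD

-55.122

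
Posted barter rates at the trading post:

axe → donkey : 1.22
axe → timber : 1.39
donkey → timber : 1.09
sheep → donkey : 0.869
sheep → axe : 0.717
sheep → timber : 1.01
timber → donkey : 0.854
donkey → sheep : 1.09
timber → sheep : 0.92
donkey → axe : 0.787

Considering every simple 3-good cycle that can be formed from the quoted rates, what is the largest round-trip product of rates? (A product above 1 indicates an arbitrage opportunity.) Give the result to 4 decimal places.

0.9535

donkey→sheep→axe→donkey: 1.09 × 0.717 × 1.22 = 0.95347
donkey→sheep→timber→donkey: 1.09 × 1.01 × 0.854 = 0.94017
donkey→axe→timber→donkey: 0.787 × 1.39 × 0.854 = 0.93422
axe→timber→sheep→axe: 1.39 × 0.92 × 0.717 = 0.91690
donkey→timber→sheep→donkey: 1.09 × 0.92 × 0.869 = 0.87143
Maximum is donkey→sheep→axe→donkey at 0.9535; no arbitrage — every cycle loses value.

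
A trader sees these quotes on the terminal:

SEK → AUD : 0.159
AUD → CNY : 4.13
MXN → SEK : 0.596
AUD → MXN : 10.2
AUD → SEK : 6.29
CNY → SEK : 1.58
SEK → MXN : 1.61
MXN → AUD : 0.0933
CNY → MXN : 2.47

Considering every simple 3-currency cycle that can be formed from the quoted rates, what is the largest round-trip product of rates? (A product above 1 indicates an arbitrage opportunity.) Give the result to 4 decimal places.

CNY→SEK→AUD→CNY: 1.58 × 0.159 × 4.13 = 1.03754
AUD→MXN→SEK→AUD: 10.2 × 0.596 × 0.159 = 0.96659
CNY→MXN→AUD→CNY: 2.47 × 0.0933 × 4.13 = 0.95176
AUD→SEK→MXN→AUD: 6.29 × 1.61 × 0.0933 = 0.94484
Maximum is CNY→SEK→AUD→CNY at 1.0375; arbitrage exists.

1.0375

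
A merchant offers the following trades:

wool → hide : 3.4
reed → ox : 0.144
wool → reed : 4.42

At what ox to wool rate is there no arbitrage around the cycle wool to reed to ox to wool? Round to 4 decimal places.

1.5711

Known legs of the cycle: 4.42 × 0.144 = 0.63648
For no arbitrage the full-cycle product must be 1, so the missing rate is 1 / 0.63648 ≈ 1.571141.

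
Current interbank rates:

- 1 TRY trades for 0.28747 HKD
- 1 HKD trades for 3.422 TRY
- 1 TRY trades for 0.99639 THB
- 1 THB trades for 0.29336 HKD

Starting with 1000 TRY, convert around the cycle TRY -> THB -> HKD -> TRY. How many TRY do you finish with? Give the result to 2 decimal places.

1000.25

1000 TRY × 0.99639 = 996.39 THB
996.39 THB × 0.29336 = 292.3009704 HKD
292.3009704 HKD × 3.422 = 1000.2539207088 TRY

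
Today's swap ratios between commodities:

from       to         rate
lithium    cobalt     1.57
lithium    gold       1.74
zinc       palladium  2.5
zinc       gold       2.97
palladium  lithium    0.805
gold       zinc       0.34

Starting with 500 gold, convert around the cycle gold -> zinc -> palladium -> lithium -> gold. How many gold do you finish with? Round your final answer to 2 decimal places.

595.30

500 gold × 0.34 = 170 zinc
170 zinc × 2.5 = 425 palladium
425 palladium × 0.805 = 342.125 lithium
342.125 lithium × 1.74 = 595.2975 gold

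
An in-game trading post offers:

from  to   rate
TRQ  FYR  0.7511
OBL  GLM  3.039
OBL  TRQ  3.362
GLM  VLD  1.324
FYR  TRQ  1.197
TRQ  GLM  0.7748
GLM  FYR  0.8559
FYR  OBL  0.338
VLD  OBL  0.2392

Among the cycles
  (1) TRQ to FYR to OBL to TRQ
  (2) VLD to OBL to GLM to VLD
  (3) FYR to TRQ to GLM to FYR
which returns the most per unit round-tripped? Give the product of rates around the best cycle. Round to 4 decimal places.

(1) 0.7511 × 0.338 × 3.362 = 0.85352
(2) 0.2392 × 3.039 × 1.324 = 0.96245
(3) 1.197 × 0.7748 × 0.8559 = 0.79379
Highest is cycle (2) at 0.9625 (≤1, no arbitrage).

0.9625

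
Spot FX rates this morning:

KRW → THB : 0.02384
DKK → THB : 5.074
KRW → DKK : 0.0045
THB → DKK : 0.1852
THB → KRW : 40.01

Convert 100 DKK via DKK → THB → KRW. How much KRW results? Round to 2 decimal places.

20301.07

100 DKK × 5.074 = 507.4 THB
507.4 THB × 40.01 = 20301.074 KRW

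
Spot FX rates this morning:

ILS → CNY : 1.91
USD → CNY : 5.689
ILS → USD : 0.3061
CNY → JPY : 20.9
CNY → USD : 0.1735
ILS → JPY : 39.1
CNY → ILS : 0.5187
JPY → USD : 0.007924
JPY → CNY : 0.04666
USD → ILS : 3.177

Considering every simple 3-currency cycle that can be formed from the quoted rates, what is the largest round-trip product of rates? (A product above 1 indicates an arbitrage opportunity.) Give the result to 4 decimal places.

1.0528

USD→ILS→CNY→USD: 3.177 × 1.91 × 0.1735 = 1.05281
USD→ILS→JPY→USD: 3.177 × 39.1 × 0.007924 = 0.98432
ILS→JPY→CNY→ILS: 39.1 × 0.04666 × 0.5187 = 0.94632
USD→CNY→JPY→USD: 5.689 × 20.9 × 0.007924 = 0.94216
USD→CNY→ILS→USD: 5.689 × 0.5187 × 0.3061 = 0.90327
Maximum is USD→ILS→CNY→USD at 1.0528; arbitrage exists.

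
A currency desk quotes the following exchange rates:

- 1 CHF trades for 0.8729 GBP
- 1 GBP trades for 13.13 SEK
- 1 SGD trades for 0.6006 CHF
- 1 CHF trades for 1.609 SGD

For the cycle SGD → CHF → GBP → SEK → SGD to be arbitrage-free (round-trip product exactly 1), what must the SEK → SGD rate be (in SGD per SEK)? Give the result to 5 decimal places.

0.14527

Known legs of the cycle: 0.6006 × 0.8729 × 13.13 = 6.8835829062
For no arbitrage the full-cycle product must be 1, so the missing rate is 1 / 6.8835829062 ≈ 0.1452732.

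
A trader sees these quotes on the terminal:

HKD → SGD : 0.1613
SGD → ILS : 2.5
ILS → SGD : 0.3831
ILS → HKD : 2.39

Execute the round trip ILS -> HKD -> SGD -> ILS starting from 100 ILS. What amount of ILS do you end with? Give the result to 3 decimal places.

100 ILS × 2.39 = 239 HKD
239 HKD × 0.1613 = 38.5507 SGD
38.5507 SGD × 2.5 = 96.37675 ILS

96.377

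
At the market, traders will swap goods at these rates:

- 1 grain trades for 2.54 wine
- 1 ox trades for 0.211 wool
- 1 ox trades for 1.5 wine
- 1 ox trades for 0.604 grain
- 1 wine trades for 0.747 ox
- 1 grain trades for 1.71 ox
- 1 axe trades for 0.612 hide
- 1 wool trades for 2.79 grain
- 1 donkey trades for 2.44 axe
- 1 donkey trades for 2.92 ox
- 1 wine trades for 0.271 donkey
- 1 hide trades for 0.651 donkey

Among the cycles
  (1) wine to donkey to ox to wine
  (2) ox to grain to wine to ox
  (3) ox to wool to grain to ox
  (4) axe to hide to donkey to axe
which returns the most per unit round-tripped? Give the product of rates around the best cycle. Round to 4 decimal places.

1.1870

(1) 0.271 × 2.92 × 1.5 = 1.18698
(2) 0.604 × 2.54 × 0.747 = 1.14602
(3) 0.211 × 2.79 × 1.71 = 1.00666
(4) 0.612 × 0.651 × 2.44 = 0.97213
Highest is cycle (1) at 1.1870 (>1, arbitrage).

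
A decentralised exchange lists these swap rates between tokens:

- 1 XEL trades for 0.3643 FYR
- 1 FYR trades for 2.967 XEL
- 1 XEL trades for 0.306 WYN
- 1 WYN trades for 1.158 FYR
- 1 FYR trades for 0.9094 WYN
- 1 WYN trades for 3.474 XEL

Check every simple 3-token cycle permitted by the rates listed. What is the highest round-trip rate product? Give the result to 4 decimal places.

FYR→WYN→XEL→FYR: 0.9094 × 3.474 × 0.3643 = 1.15092
FYR→XEL→WYN→FYR: 2.967 × 0.306 × 1.158 = 1.05135
Maximum is FYR→WYN→XEL→FYR at 1.1509; arbitrage exists.

1.1509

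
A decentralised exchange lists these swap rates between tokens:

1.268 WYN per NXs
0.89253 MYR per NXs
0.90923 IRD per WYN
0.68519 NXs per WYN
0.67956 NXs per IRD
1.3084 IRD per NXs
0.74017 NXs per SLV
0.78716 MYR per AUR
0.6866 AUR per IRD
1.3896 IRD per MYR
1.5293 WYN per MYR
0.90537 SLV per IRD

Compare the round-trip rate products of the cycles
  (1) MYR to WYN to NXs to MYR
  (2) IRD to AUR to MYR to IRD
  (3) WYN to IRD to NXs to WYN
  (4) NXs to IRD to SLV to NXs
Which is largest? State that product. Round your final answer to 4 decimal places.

(1) 1.5293 × 0.68519 × 0.89253 = 0.93525
(2) 0.6866 × 0.78716 × 1.3896 = 0.75103
(3) 0.90923 × 0.67956 × 1.268 = 0.78347
(4) 1.3084 × 0.90537 × 0.74017 = 0.87680
Highest is cycle (1) at 0.9352 (≤1, no arbitrage).

0.9352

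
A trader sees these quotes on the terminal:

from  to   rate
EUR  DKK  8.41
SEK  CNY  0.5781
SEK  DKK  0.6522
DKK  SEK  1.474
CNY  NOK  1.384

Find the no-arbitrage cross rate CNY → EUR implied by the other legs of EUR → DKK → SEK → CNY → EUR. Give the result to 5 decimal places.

Known legs of the cycle: 8.41 × 1.474 × 0.5781 = 7.166324154
For no arbitrage the full-cycle product must be 1, so the missing rate is 1 / 7.166324154 ≈ 0.1395416.

0.13954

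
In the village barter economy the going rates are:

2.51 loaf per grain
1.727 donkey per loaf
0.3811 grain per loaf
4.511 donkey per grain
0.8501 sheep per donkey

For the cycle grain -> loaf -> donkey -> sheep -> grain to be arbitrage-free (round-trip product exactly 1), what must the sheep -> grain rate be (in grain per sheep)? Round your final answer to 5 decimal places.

Known legs of the cycle: 2.51 × 1.727 × 0.8501 = 3.684987977
For no arbitrage the full-cycle product must be 1, so the missing rate is 1 / 3.684987977 ≈ 0.2713713.

0.27137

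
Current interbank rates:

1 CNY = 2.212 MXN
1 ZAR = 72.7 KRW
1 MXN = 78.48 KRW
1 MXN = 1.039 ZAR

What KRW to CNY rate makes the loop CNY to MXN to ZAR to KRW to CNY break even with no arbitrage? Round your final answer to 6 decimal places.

Known legs of the cycle: 2.212 × 1.039 × 72.7 = 167.0840836
For no arbitrage the full-cycle product must be 1, so the missing rate is 1 / 167.0840836 ≈ 0.00598501.

0.005985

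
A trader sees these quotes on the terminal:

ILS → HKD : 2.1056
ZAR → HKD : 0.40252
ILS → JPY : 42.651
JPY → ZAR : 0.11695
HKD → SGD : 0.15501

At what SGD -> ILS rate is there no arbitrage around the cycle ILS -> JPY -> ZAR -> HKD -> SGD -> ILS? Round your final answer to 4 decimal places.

Known legs of the cycle: 42.651 × 0.11695 × 0.40252 × 0.15501 = 0.31122653999243814
For no arbitrage the full-cycle product must be 1, so the missing rate is 1 / 0.31122653999243814 ≈ 3.213094.

3.2131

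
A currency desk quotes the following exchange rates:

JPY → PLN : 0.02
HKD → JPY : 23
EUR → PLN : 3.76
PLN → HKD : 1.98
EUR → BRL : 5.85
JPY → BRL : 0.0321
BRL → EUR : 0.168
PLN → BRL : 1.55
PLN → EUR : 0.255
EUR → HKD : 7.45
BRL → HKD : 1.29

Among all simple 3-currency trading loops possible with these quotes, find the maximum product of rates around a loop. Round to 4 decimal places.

0.9791

EUR→PLN→BRL→EUR: 3.76 × 1.55 × 0.168 = 0.97910
BRL→HKD→JPY→BRL: 1.29 × 23 × 0.0321 = 0.95241
JPY→PLN→HKD→JPY: 0.02 × 1.98 × 23 = 0.91080
Maximum is EUR→PLN→BRL→EUR at 0.9791; no arbitrage — every cycle loses value.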